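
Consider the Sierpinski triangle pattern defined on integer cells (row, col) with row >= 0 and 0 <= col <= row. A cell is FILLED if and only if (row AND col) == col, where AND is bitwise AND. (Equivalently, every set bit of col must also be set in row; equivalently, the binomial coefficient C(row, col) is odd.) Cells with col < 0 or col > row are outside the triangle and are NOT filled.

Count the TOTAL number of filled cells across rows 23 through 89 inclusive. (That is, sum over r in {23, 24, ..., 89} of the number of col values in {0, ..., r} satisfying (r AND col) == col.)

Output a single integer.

Answer: 904

Derivation:
r23=10111 pc4: +16 =16
r24=11000 pc2: +4 =20
r25=11001 pc3: +8 =28
r26=11010 pc3: +8 =36
r27=11011 pc4: +16 =52
r28=11100 pc3: +8 =60
r29=11101 pc4: +16 =76
r30=11110 pc4: +16 =92
r31=11111 pc5: +32 =124
r32=100000 pc1: +2 =126
r33=100001 pc2: +4 =130
r34=100010 pc2: +4 =134
r35=100011 pc3: +8 =142
r36=100100 pc2: +4 =146
r37=100101 pc3: +8 =154
r38=100110 pc3: +8 =162
r39=100111 pc4: +16 =178
r40=101000 pc2: +4 =182
r41=101001 pc3: +8 =190
r42=101010 pc3: +8 =198
r43=101011 pc4: +16 =214
r44=101100 pc3: +8 =222
r45=101101 pc4: +16 =238
r46=101110 pc4: +16 =254
r47=101111 pc5: +32 =286
r48=110000 pc2: +4 =290
r49=110001 pc3: +8 =298
r50=110010 pc3: +8 =306
r51=110011 pc4: +16 =322
r52=110100 pc3: +8 =330
r53=110101 pc4: +16 =346
r54=110110 pc4: +16 =362
r55=110111 pc5: +32 =394
r56=111000 pc3: +8 =402
r57=111001 pc4: +16 =418
r58=111010 pc4: +16 =434
r59=111011 pc5: +32 =466
r60=111100 pc4: +16 =482
r61=111101 pc5: +32 =514
r62=111110 pc5: +32 =546
r63=111111 pc6: +64 =610
r64=1000000 pc1: +2 =612
r65=1000001 pc2: +4 =616
r66=1000010 pc2: +4 =620
r67=1000011 pc3: +8 =628
r68=1000100 pc2: +4 =632
r69=1000101 pc3: +8 =640
r70=1000110 pc3: +8 =648
r71=1000111 pc4: +16 =664
r72=1001000 pc2: +4 =668
r73=1001001 pc3: +8 =676
r74=1001010 pc3: +8 =684
r75=1001011 pc4: +16 =700
r76=1001100 pc3: +8 =708
r77=1001101 pc4: +16 =724
r78=1001110 pc4: +16 =740
r79=1001111 pc5: +32 =772
r80=1010000 pc2: +4 =776
r81=1010001 pc3: +8 =784
r82=1010010 pc3: +8 =792
r83=1010011 pc4: +16 =808
r84=1010100 pc3: +8 =816
r85=1010101 pc4: +16 =832
r86=1010110 pc4: +16 =848
r87=1010111 pc5: +32 =880
r88=1011000 pc3: +8 =888
r89=1011001 pc4: +16 =904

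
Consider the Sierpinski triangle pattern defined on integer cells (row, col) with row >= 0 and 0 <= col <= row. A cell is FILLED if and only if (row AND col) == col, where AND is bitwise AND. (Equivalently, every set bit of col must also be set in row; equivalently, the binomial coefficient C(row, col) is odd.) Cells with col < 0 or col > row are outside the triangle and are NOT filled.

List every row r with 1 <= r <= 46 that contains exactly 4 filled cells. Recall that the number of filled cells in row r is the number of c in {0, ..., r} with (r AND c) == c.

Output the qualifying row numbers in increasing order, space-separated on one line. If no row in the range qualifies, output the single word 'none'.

Row r has 2^popcount(r) filled cells, so we need popcount(r) = log2(4) = 2.
Scan r = 1..46 and keep those with exactly 2 one-bits:
r=1=1 popcount=1 -> skip
r=2=10 popcount=1 -> skip
r=3=11 popcount=2 -> KEEP
r=4=100 popcount=1 -> skip
r=5=101 popcount=2 -> KEEP
r=6=110 popcount=2 -> KEEP
r=7=111 popcount=3 -> skip
r=8=1000 popcount=1 -> skip
r=9=1001 popcount=2 -> KEEP
r=10=1010 popcount=2 -> KEEP
r=11=1011 popcount=3 -> skip
r=12=1100 popcount=2 -> KEEP
r=13=1101 popcount=3 -> skip
r=14=1110 popcount=3 -> skip
r=15=1111 popcount=4 -> skip
r=16=10000 popcount=1 -> skip
r=17=10001 popcount=2 -> KEEP
r=18=10010 popcount=2 -> KEEP
r=19=10011 popcount=3 -> skip
r=20=10100 popcount=2 -> KEEP
r=21=10101 popcount=3 -> skip
r=22=10110 popcount=3 -> skip
r=23=10111 popcount=4 -> skip
r=24=11000 popcount=2 -> KEEP
r=25=11001 popcount=3 -> skip
r=26=11010 popcount=3 -> skip
r=27=11011 popcount=4 -> skip
r=28=11100 popcount=3 -> skip
r=29=11101 popcount=4 -> skip
r=30=11110 popcount=4 -> skip
r=31=11111 popcount=5 -> skip
r=32=100000 popcount=1 -> skip
r=33=100001 popcount=2 -> KEEP
r=34=100010 popcount=2 -> KEEP
r=35=100011 popcount=3 -> skip
r=36=100100 popcount=2 -> KEEP
r=37=100101 popcount=3 -> skip
r=38=100110 popcount=3 -> skip
r=39=100111 popcount=4 -> skip
r=40=101000 popcount=2 -> KEEP
r=41=101001 popcount=3 -> skip
r=42=101010 popcount=3 -> skip
r=43=101011 popcount=4 -> skip
r=44=101100 popcount=3 -> skip
r=45=101101 popcount=4 -> skip
r=46=101110 popcount=4 -> skip
Kept rows: 3 5 6 9 10 12 17 18 20 24 33 34 36 40

Answer: 3 5 6 9 10 12 17 18 20 24 33 34 36 40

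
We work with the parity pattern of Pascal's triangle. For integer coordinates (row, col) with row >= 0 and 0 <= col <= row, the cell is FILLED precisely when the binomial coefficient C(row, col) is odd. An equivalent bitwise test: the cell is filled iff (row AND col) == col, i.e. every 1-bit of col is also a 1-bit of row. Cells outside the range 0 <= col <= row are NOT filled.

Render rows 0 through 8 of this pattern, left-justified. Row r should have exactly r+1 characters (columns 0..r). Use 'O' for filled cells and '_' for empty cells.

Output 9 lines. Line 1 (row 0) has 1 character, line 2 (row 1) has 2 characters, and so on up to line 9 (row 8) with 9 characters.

Answer: O
OO
O_O
OOOO
O___O
OO__OO
O_O_O_O
OOOOOOOO
O_______O

Derivation:
r0=0: O
r1=1: OO
r2=10: O_O
r3=11: OOOO
r4=100: O___O
r5=101: OO__OO
r6=110: O_O_O_O
r7=111: OOOOOOOO
r8=1000: O_______O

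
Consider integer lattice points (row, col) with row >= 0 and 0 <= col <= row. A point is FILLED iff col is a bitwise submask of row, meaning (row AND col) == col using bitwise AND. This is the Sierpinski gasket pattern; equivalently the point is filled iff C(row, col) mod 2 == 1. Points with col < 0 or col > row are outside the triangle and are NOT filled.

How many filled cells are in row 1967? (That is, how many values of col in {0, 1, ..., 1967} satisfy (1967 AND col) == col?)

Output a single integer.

Answer: 512

Derivation:
1967 in binary = 11110101111
popcount(1967) = number of 1-bits in 11110101111 = 9
A col c satisfies (1967 AND c) == c iff every set bit of c is also set in 1967; each of the 9 set bits of 1967 can independently be on or off in c.
count = 2^9 = 512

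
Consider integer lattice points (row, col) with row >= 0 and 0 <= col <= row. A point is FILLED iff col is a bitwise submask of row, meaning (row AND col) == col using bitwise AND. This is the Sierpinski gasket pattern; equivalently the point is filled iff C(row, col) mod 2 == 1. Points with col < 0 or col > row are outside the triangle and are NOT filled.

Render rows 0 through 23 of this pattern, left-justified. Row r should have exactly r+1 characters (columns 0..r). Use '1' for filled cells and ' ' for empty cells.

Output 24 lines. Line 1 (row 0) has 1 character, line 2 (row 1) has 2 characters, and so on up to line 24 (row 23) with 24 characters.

r0=0: 1
r1=1: 11
r2=10: 1 1
r3=11: 1111
r4=100: 1   1
r5=101: 11  11
r6=110: 1 1 1 1
r7=111: 11111111
r8=1000: 1       1
r9=1001: 11      11
r10=1010: 1 1     1 1
r11=1011: 1111    1111
r12=1100: 1   1   1   1
r13=1101: 11  11  11  11
r14=1110: 1 1 1 1 1 1 1 1
r15=1111: 1111111111111111
r16=10000: 1               1
r17=10001: 11              11
r18=10010: 1 1             1 1
r19=10011: 1111            1111
r20=10100: 1   1           1   1
r21=10101: 11  11          11  11
r22=10110: 1 1 1 1         1 1 1 1
r23=10111: 11111111        11111111

Answer: 1
11
1 1
1111
1   1
11  11
1 1 1 1
11111111
1       1
11      11
1 1     1 1
1111    1111
1   1   1   1
11  11  11  11
1 1 1 1 1 1 1 1
1111111111111111
1               1
11              11
1 1             1 1
1111            1111
1   1           1   1
11  11          11  11
1 1 1 1         1 1 1 1
11111111        11111111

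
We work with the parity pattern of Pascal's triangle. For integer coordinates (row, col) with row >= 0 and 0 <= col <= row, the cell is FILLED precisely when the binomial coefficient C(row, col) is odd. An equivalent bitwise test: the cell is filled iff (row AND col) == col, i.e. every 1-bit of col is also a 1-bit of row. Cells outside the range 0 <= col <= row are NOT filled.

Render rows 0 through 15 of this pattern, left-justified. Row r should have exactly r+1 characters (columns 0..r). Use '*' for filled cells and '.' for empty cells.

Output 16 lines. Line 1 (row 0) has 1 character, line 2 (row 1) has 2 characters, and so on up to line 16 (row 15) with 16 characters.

r0=0: *
r1=1: **
r2=10: *.*
r3=11: ****
r4=100: *...*
r5=101: **..**
r6=110: *.*.*.*
r7=111: ********
r8=1000: *.......*
r9=1001: **......**
r10=1010: *.*.....*.*
r11=1011: ****....****
r12=1100: *...*...*...*
r13=1101: **..**..**..**
r14=1110: *.*.*.*.*.*.*.*
r15=1111: ****************

Answer: *
**
*.*
****
*...*
**..**
*.*.*.*
********
*.......*
**......**
*.*.....*.*
****....****
*...*...*...*
**..**..**..**
*.*.*.*.*.*.*.*
****************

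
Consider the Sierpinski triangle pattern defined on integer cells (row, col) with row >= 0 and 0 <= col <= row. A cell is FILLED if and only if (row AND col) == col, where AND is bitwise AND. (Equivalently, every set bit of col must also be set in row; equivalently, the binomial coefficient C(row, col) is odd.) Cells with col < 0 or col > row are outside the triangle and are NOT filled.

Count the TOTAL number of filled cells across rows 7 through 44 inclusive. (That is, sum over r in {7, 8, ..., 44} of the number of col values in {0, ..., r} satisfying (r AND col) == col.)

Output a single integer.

r7=111 pc3: +8 =8
r8=1000 pc1: +2 =10
r9=1001 pc2: +4 =14
r10=1010 pc2: +4 =18
r11=1011 pc3: +8 =26
r12=1100 pc2: +4 =30
r13=1101 pc3: +8 =38
r14=1110 pc3: +8 =46
r15=1111 pc4: +16 =62
r16=10000 pc1: +2 =64
r17=10001 pc2: +4 =68
r18=10010 pc2: +4 =72
r19=10011 pc3: +8 =80
r20=10100 pc2: +4 =84
r21=10101 pc3: +8 =92
r22=10110 pc3: +8 =100
r23=10111 pc4: +16 =116
r24=11000 pc2: +4 =120
r25=11001 pc3: +8 =128
r26=11010 pc3: +8 =136
r27=11011 pc4: +16 =152
r28=11100 pc3: +8 =160
r29=11101 pc4: +16 =176
r30=11110 pc4: +16 =192
r31=11111 pc5: +32 =224
r32=100000 pc1: +2 =226
r33=100001 pc2: +4 =230
r34=100010 pc2: +4 =234
r35=100011 pc3: +8 =242
r36=100100 pc2: +4 =246
r37=100101 pc3: +8 =254
r38=100110 pc3: +8 =262
r39=100111 pc4: +16 =278
r40=101000 pc2: +4 =282
r41=101001 pc3: +8 =290
r42=101010 pc3: +8 =298
r43=101011 pc4: +16 =314
r44=101100 pc3: +8 =322

Answer: 322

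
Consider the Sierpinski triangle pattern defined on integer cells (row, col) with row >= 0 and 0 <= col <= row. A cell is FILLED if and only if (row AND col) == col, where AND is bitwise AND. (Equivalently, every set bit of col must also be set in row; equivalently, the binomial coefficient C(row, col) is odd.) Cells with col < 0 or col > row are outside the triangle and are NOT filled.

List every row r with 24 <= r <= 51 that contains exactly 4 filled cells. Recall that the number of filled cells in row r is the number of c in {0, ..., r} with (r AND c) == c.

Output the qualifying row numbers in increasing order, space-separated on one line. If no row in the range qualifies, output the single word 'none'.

Answer: 24 33 34 36 40 48

Derivation:
Row r has 2^popcount(r) filled cells, so we need popcount(r) = log2(4) = 2.
Scan r = 24..51 and keep those with exactly 2 one-bits:
r=24=11000 popcount=2 -> KEEP
r=25=11001 popcount=3 -> skip
r=26=11010 popcount=3 -> skip
r=27=11011 popcount=4 -> skip
r=28=11100 popcount=3 -> skip
r=29=11101 popcount=4 -> skip
r=30=11110 popcount=4 -> skip
r=31=11111 popcount=5 -> skip
r=32=100000 popcount=1 -> skip
r=33=100001 popcount=2 -> KEEP
r=34=100010 popcount=2 -> KEEP
r=35=100011 popcount=3 -> skip
r=36=100100 popcount=2 -> KEEP
r=37=100101 popcount=3 -> skip
r=38=100110 popcount=3 -> skip
r=39=100111 popcount=4 -> skip
r=40=101000 popcount=2 -> KEEP
r=41=101001 popcount=3 -> skip
r=42=101010 popcount=3 -> skip
r=43=101011 popcount=4 -> skip
r=44=101100 popcount=3 -> skip
r=45=101101 popcount=4 -> skip
r=46=101110 popcount=4 -> skip
r=47=101111 popcount=5 -> skip
r=48=110000 popcount=2 -> KEEP
r=49=110001 popcount=3 -> skip
r=50=110010 popcount=3 -> skip
r=51=110011 popcount=4 -> skip
Kept rows: 24 33 34 36 40 48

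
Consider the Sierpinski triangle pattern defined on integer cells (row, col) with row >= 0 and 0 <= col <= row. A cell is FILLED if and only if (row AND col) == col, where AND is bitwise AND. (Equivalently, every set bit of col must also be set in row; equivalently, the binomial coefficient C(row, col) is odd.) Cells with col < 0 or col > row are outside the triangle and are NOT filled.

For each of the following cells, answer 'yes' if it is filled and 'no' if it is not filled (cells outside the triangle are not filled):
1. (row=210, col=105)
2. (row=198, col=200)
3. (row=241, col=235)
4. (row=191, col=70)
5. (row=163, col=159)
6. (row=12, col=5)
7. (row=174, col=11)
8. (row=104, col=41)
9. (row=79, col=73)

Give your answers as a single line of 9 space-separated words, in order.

(210,105): row=0b11010010, col=0b1101001, row AND col = 0b1000000 = 64; 64 != 105 -> empty
(198,200): col outside [0, 198] -> not filled
(241,235): row=0b11110001, col=0b11101011, row AND col = 0b11100001 = 225; 225 != 235 -> empty
(191,70): row=0b10111111, col=0b1000110, row AND col = 0b110 = 6; 6 != 70 -> empty
(163,159): row=0b10100011, col=0b10011111, row AND col = 0b10000011 = 131; 131 != 159 -> empty
(12,5): row=0b1100, col=0b101, row AND col = 0b100 = 4; 4 != 5 -> empty
(174,11): row=0b10101110, col=0b1011, row AND col = 0b1010 = 10; 10 != 11 -> empty
(104,41): row=0b1101000, col=0b101001, row AND col = 0b101000 = 40; 40 != 41 -> empty
(79,73): row=0b1001111, col=0b1001001, row AND col = 0b1001001 = 73; 73 == 73 -> filled

Answer: no no no no no no no no yes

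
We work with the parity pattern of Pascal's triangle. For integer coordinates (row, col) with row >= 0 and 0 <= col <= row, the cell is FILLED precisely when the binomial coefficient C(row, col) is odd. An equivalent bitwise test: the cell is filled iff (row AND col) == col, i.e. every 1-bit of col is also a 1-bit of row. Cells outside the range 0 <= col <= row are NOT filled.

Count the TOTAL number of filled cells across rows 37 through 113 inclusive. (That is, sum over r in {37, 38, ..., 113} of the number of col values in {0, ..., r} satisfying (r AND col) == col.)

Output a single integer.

Answer: 1298

Derivation:
r37=100101 pc3: +8 =8
r38=100110 pc3: +8 =16
r39=100111 pc4: +16 =32
r40=101000 pc2: +4 =36
r41=101001 pc3: +8 =44
r42=101010 pc3: +8 =52
r43=101011 pc4: +16 =68
r44=101100 pc3: +8 =76
r45=101101 pc4: +16 =92
r46=101110 pc4: +16 =108
r47=101111 pc5: +32 =140
r48=110000 pc2: +4 =144
r49=110001 pc3: +8 =152
r50=110010 pc3: +8 =160
r51=110011 pc4: +16 =176
r52=110100 pc3: +8 =184
r53=110101 pc4: +16 =200
r54=110110 pc4: +16 =216
r55=110111 pc5: +32 =248
r56=111000 pc3: +8 =256
r57=111001 pc4: +16 =272
r58=111010 pc4: +16 =288
r59=111011 pc5: +32 =320
r60=111100 pc4: +16 =336
r61=111101 pc5: +32 =368
r62=111110 pc5: +32 =400
r63=111111 pc6: +64 =464
r64=1000000 pc1: +2 =466
r65=1000001 pc2: +4 =470
r66=1000010 pc2: +4 =474
r67=1000011 pc3: +8 =482
r68=1000100 pc2: +4 =486
r69=1000101 pc3: +8 =494
r70=1000110 pc3: +8 =502
r71=1000111 pc4: +16 =518
r72=1001000 pc2: +4 =522
r73=1001001 pc3: +8 =530
r74=1001010 pc3: +8 =538
r75=1001011 pc4: +16 =554
r76=1001100 pc3: +8 =562
r77=1001101 pc4: +16 =578
r78=1001110 pc4: +16 =594
r79=1001111 pc5: +32 =626
r80=1010000 pc2: +4 =630
r81=1010001 pc3: +8 =638
r82=1010010 pc3: +8 =646
r83=1010011 pc4: +16 =662
r84=1010100 pc3: +8 =670
r85=1010101 pc4: +16 =686
r86=1010110 pc4: +16 =702
r87=1010111 pc5: +32 =734
r88=1011000 pc3: +8 =742
r89=1011001 pc4: +16 =758
r90=1011010 pc4: +16 =774
r91=1011011 pc5: +32 =806
r92=1011100 pc4: +16 =822
r93=1011101 pc5: +32 =854
r94=1011110 pc5: +32 =886
r95=1011111 pc6: +64 =950
r96=1100000 pc2: +4 =954
r97=1100001 pc3: +8 =962
r98=1100010 pc3: +8 =970
r99=1100011 pc4: +16 =986
r100=1100100 pc3: +8 =994
r101=1100101 pc4: +16 =1010
r102=1100110 pc4: +16 =1026
r103=1100111 pc5: +32 =1058
r104=1101000 pc3: +8 =1066
r105=1101001 pc4: +16 =1082
r106=1101010 pc4: +16 =1098
r107=1101011 pc5: +32 =1130
r108=1101100 pc4: +16 =1146
r109=1101101 pc5: +32 =1178
r110=1101110 pc5: +32 =1210
r111=1101111 pc6: +64 =1274
r112=1110000 pc3: +8 =1282
r113=1110001 pc4: +16 =1298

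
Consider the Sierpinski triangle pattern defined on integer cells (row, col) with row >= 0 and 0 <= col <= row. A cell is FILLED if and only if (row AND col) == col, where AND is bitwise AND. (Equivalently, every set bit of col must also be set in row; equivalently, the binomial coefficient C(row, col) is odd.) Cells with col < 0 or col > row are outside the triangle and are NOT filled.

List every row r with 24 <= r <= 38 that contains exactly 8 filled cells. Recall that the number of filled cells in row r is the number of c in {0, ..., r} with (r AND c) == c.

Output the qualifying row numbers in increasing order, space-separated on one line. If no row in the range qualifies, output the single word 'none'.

Answer: 25 26 28 35 37 38

Derivation:
Row r has 2^popcount(r) filled cells, so we need popcount(r) = log2(8) = 3.
Scan r = 24..38 and keep those with exactly 3 one-bits:
r=24=11000 popcount=2 -> skip
r=25=11001 popcount=3 -> KEEP
r=26=11010 popcount=3 -> KEEP
r=27=11011 popcount=4 -> skip
r=28=11100 popcount=3 -> KEEP
r=29=11101 popcount=4 -> skip
r=30=11110 popcount=4 -> skip
r=31=11111 popcount=5 -> skip
r=32=100000 popcount=1 -> skip
r=33=100001 popcount=2 -> skip
r=34=100010 popcount=2 -> skip
r=35=100011 popcount=3 -> KEEP
r=36=100100 popcount=2 -> skip
r=37=100101 popcount=3 -> KEEP
r=38=100110 popcount=3 -> KEEP
Kept rows: 25 26 28 35 37 38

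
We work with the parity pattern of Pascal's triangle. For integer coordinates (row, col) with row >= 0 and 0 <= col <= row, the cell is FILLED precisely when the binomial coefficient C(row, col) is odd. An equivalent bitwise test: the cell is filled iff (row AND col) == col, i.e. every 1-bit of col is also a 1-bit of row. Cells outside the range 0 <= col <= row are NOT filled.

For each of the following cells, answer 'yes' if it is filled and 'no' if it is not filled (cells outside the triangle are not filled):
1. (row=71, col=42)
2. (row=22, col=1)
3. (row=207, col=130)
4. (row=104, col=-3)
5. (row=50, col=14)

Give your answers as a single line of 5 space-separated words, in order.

(71,42): row=0b1000111, col=0b101010, row AND col = 0b10 = 2; 2 != 42 -> empty
(22,1): row=0b10110, col=0b1, row AND col = 0b0 = 0; 0 != 1 -> empty
(207,130): row=0b11001111, col=0b10000010, row AND col = 0b10000010 = 130; 130 == 130 -> filled
(104,-3): col outside [0, 104] -> not filled
(50,14): row=0b110010, col=0b1110, row AND col = 0b10 = 2; 2 != 14 -> empty

Answer: no no yes no no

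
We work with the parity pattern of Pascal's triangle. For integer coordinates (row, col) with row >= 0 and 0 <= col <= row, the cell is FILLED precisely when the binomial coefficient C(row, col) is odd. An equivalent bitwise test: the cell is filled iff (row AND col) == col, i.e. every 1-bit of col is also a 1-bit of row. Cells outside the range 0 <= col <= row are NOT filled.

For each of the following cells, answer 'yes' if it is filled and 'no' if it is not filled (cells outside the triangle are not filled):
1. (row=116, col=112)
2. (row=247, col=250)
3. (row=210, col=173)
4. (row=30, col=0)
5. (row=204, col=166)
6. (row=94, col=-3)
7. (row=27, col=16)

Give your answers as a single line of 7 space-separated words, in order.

Answer: yes no no yes no no yes

Derivation:
(116,112): row=0b1110100, col=0b1110000, row AND col = 0b1110000 = 112; 112 == 112 -> filled
(247,250): col outside [0, 247] -> not filled
(210,173): row=0b11010010, col=0b10101101, row AND col = 0b10000000 = 128; 128 != 173 -> empty
(30,0): row=0b11110, col=0b0, row AND col = 0b0 = 0; 0 == 0 -> filled
(204,166): row=0b11001100, col=0b10100110, row AND col = 0b10000100 = 132; 132 != 166 -> empty
(94,-3): col outside [0, 94] -> not filled
(27,16): row=0b11011, col=0b10000, row AND col = 0b10000 = 16; 16 == 16 -> filled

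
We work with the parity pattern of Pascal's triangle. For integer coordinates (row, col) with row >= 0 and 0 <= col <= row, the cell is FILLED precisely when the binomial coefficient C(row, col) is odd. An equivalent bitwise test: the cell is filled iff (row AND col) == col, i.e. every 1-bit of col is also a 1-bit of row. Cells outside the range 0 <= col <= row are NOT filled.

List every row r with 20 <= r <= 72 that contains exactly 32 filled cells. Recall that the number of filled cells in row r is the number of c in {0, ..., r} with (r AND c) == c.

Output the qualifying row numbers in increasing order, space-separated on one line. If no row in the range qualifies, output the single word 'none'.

Answer: 31 47 55 59 61 62

Derivation:
Row r has 2^popcount(r) filled cells, so we need popcount(r) = log2(32) = 5.
Scan r = 20..72 and keep those with exactly 5 one-bits:
r=20=10100 popcount=2 -> skip
r=21=10101 popcount=3 -> skip
r=22=10110 popcount=3 -> skip
r=23=10111 popcount=4 -> skip
r=24=11000 popcount=2 -> skip
r=25=11001 popcount=3 -> skip
r=26=11010 popcount=3 -> skip
r=27=11011 popcount=4 -> skip
r=28=11100 popcount=3 -> skip
r=29=11101 popcount=4 -> skip
r=30=11110 popcount=4 -> skip
r=31=11111 popcount=5 -> KEEP
r=32=100000 popcount=1 -> skip
r=33=100001 popcount=2 -> skip
r=34=100010 popcount=2 -> skip
r=35=100011 popcount=3 -> skip
r=36=100100 popcount=2 -> skip
r=37=100101 popcount=3 -> skip
r=38=100110 popcount=3 -> skip
r=39=100111 popcount=4 -> skip
r=40=101000 popcount=2 -> skip
r=41=101001 popcount=3 -> skip
r=42=101010 popcount=3 -> skip
r=43=101011 popcount=4 -> skip
r=44=101100 popcount=3 -> skip
r=45=101101 popcount=4 -> skip
r=46=101110 popcount=4 -> skip
r=47=101111 popcount=5 -> KEEP
r=48=110000 popcount=2 -> skip
r=49=110001 popcount=3 -> skip
r=50=110010 popcount=3 -> skip
r=51=110011 popcount=4 -> skip
r=52=110100 popcount=3 -> skip
r=53=110101 popcount=4 -> skip
r=54=110110 popcount=4 -> skip
r=55=110111 popcount=5 -> KEEP
r=56=111000 popcount=3 -> skip
r=57=111001 popcount=4 -> skip
r=58=111010 popcount=4 -> skip
r=59=111011 popcount=5 -> KEEP
r=60=111100 popcount=4 -> skip
r=61=111101 popcount=5 -> KEEP
r=62=111110 popcount=5 -> KEEP
r=63=111111 popcount=6 -> skip
r=64=1000000 popcount=1 -> skip
r=65=1000001 popcount=2 -> skip
r=66=1000010 popcount=2 -> skip
r=67=1000011 popcount=3 -> skip
r=68=1000100 popcount=2 -> skip
r=69=1000101 popcount=3 -> skip
r=70=1000110 popcount=3 -> skip
r=71=1000111 popcount=4 -> skip
r=72=1001000 popcount=2 -> skip
Kept rows: 31 47 55 59 61 62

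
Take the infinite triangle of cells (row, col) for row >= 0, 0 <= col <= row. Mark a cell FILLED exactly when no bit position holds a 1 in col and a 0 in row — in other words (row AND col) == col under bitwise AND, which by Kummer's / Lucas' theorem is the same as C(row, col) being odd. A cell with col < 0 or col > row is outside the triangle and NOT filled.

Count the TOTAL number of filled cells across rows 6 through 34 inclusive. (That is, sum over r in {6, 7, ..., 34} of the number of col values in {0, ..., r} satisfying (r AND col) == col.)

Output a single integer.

Answer: 238

Derivation:
r6=110 pc2: +4 =4
r7=111 pc3: +8 =12
r8=1000 pc1: +2 =14
r9=1001 pc2: +4 =18
r10=1010 pc2: +4 =22
r11=1011 pc3: +8 =30
r12=1100 pc2: +4 =34
r13=1101 pc3: +8 =42
r14=1110 pc3: +8 =50
r15=1111 pc4: +16 =66
r16=10000 pc1: +2 =68
r17=10001 pc2: +4 =72
r18=10010 pc2: +4 =76
r19=10011 pc3: +8 =84
r20=10100 pc2: +4 =88
r21=10101 pc3: +8 =96
r22=10110 pc3: +8 =104
r23=10111 pc4: +16 =120
r24=11000 pc2: +4 =124
r25=11001 pc3: +8 =132
r26=11010 pc3: +8 =140
r27=11011 pc4: +16 =156
r28=11100 pc3: +8 =164
r29=11101 pc4: +16 =180
r30=11110 pc4: +16 =196
r31=11111 pc5: +32 =228
r32=100000 pc1: +2 =230
r33=100001 pc2: +4 =234
r34=100010 pc2: +4 =238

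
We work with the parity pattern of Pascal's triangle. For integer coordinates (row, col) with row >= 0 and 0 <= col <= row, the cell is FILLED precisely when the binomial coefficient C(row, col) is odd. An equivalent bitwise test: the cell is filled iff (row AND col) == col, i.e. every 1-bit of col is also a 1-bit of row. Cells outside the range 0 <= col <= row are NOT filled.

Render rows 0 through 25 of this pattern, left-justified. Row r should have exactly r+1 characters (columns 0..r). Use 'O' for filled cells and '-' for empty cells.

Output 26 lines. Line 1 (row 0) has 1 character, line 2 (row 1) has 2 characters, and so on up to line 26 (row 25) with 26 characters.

r0=0: O
r1=1: OO
r2=10: O-O
r3=11: OOOO
r4=100: O---O
r5=101: OO--OO
r6=110: O-O-O-O
r7=111: OOOOOOOO
r8=1000: O-------O
r9=1001: OO------OO
r10=1010: O-O-----O-O
r11=1011: OOOO----OOOO
r12=1100: O---O---O---O
r13=1101: OO--OO--OO--OO
r14=1110: O-O-O-O-O-O-O-O
r15=1111: OOOOOOOOOOOOOOOO
r16=10000: O---------------O
r17=10001: OO--------------OO
r18=10010: O-O-------------O-O
r19=10011: OOOO------------OOOO
r20=10100: O---O-----------O---O
r21=10101: OO--OO----------OO--OO
r22=10110: O-O-O-O---------O-O-O-O
r23=10111: OOOOOOOO--------OOOOOOOO
r24=11000: O-------O-------O-------O
r25=11001: OO------OO------OO------OO

Answer: O
OO
O-O
OOOO
O---O
OO--OO
O-O-O-O
OOOOOOOO
O-------O
OO------OO
O-O-----O-O
OOOO----OOOO
O---O---O---O
OO--OO--OO--OO
O-O-O-O-O-O-O-O
OOOOOOOOOOOOOOOO
O---------------O
OO--------------OO
O-O-------------O-O
OOOO------------OOOO
O---O-----------O---O
OO--OO----------OO--OO
O-O-O-O---------O-O-O-O
OOOOOOOO--------OOOOOOOO
O-------O-------O-------O
OO------OO------OO------OO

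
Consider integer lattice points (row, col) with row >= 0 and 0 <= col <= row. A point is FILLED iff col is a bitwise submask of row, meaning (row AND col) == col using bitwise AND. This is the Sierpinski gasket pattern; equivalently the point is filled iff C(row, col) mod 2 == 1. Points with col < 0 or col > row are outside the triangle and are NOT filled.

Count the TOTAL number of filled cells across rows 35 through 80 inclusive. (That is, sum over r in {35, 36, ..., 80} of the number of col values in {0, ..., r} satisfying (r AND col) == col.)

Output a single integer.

r35=100011 pc3: +8 =8
r36=100100 pc2: +4 =12
r37=100101 pc3: +8 =20
r38=100110 pc3: +8 =28
r39=100111 pc4: +16 =44
r40=101000 pc2: +4 =48
r41=101001 pc3: +8 =56
r42=101010 pc3: +8 =64
r43=101011 pc4: +16 =80
r44=101100 pc3: +8 =88
r45=101101 pc4: +16 =104
r46=101110 pc4: +16 =120
r47=101111 pc5: +32 =152
r48=110000 pc2: +4 =156
r49=110001 pc3: +8 =164
r50=110010 pc3: +8 =172
r51=110011 pc4: +16 =188
r52=110100 pc3: +8 =196
r53=110101 pc4: +16 =212
r54=110110 pc4: +16 =228
r55=110111 pc5: +32 =260
r56=111000 pc3: +8 =268
r57=111001 pc4: +16 =284
r58=111010 pc4: +16 =300
r59=111011 pc5: +32 =332
r60=111100 pc4: +16 =348
r61=111101 pc5: +32 =380
r62=111110 pc5: +32 =412
r63=111111 pc6: +64 =476
r64=1000000 pc1: +2 =478
r65=1000001 pc2: +4 =482
r66=1000010 pc2: +4 =486
r67=1000011 pc3: +8 =494
r68=1000100 pc2: +4 =498
r69=1000101 pc3: +8 =506
r70=1000110 pc3: +8 =514
r71=1000111 pc4: +16 =530
r72=1001000 pc2: +4 =534
r73=1001001 pc3: +8 =542
r74=1001010 pc3: +8 =550
r75=1001011 pc4: +16 =566
r76=1001100 pc3: +8 =574
r77=1001101 pc4: +16 =590
r78=1001110 pc4: +16 =606
r79=1001111 pc5: +32 =638
r80=1010000 pc2: +4 =642

Answer: 642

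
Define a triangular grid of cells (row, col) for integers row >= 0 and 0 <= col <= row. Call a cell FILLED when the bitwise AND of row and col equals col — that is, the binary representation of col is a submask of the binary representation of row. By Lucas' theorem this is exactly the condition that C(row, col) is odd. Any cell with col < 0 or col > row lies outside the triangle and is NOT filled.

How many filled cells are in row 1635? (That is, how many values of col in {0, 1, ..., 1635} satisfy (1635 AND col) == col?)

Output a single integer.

Answer: 64

Derivation:
1635 in binary = 11001100011
popcount(1635) = number of 1-bits in 11001100011 = 6
A col c satisfies (1635 AND c) == c iff every set bit of c is also set in 1635; each of the 6 set bits of 1635 can independently be on or off in c.
count = 2^6 = 64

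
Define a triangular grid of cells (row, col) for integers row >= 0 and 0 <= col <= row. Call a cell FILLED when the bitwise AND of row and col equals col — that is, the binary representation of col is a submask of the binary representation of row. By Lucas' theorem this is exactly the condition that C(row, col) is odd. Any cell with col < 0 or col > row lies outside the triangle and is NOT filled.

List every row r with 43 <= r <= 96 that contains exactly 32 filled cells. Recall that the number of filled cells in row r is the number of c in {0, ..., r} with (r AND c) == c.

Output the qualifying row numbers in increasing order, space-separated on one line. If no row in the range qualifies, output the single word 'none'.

Row r has 2^popcount(r) filled cells, so we need popcount(r) = log2(32) = 5.
Scan r = 43..96 and keep those with exactly 5 one-bits:
r=43=101011 popcount=4 -> skip
r=44=101100 popcount=3 -> skip
r=45=101101 popcount=4 -> skip
r=46=101110 popcount=4 -> skip
r=47=101111 popcount=5 -> KEEP
r=48=110000 popcount=2 -> skip
r=49=110001 popcount=3 -> skip
r=50=110010 popcount=3 -> skip
r=51=110011 popcount=4 -> skip
r=52=110100 popcount=3 -> skip
r=53=110101 popcount=4 -> skip
r=54=110110 popcount=4 -> skip
r=55=110111 popcount=5 -> KEEP
r=56=111000 popcount=3 -> skip
r=57=111001 popcount=4 -> skip
r=58=111010 popcount=4 -> skip
r=59=111011 popcount=5 -> KEEP
r=60=111100 popcount=4 -> skip
r=61=111101 popcount=5 -> KEEP
r=62=111110 popcount=5 -> KEEP
r=63=111111 popcount=6 -> skip
r=64=1000000 popcount=1 -> skip
r=65=1000001 popcount=2 -> skip
r=66=1000010 popcount=2 -> skip
r=67=1000011 popcount=3 -> skip
r=68=1000100 popcount=2 -> skip
r=69=1000101 popcount=3 -> skip
r=70=1000110 popcount=3 -> skip
r=71=1000111 popcount=4 -> skip
r=72=1001000 popcount=2 -> skip
r=73=1001001 popcount=3 -> skip
r=74=1001010 popcount=3 -> skip
r=75=1001011 popcount=4 -> skip
r=76=1001100 popcount=3 -> skip
r=77=1001101 popcount=4 -> skip
r=78=1001110 popcount=4 -> skip
r=79=1001111 popcount=5 -> KEEP
r=80=1010000 popcount=2 -> skip
r=81=1010001 popcount=3 -> skip
r=82=1010010 popcount=3 -> skip
r=83=1010011 popcount=4 -> skip
r=84=1010100 popcount=3 -> skip
r=85=1010101 popcount=4 -> skip
r=86=1010110 popcount=4 -> skip
r=87=1010111 popcount=5 -> KEEP
r=88=1011000 popcount=3 -> skip
r=89=1011001 popcount=4 -> skip
r=90=1011010 popcount=4 -> skip
r=91=1011011 popcount=5 -> KEEP
r=92=1011100 popcount=4 -> skip
r=93=1011101 popcount=5 -> KEEP
r=94=1011110 popcount=5 -> KEEP
r=95=1011111 popcount=6 -> skip
r=96=1100000 popcount=2 -> skip
Kept rows: 47 55 59 61 62 79 87 91 93 94

Answer: 47 55 59 61 62 79 87 91 93 94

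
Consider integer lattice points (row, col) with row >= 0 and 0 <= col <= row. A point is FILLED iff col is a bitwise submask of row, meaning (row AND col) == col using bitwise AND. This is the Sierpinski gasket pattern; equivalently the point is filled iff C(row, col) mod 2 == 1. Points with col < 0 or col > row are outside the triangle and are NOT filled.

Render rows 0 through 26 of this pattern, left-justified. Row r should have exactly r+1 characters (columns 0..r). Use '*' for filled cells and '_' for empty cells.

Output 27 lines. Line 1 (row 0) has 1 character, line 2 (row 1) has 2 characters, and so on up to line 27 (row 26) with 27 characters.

Answer: *
**
*_*
****
*___*
**__**
*_*_*_*
********
*_______*
**______**
*_*_____*_*
****____****
*___*___*___*
**__**__**__**
*_*_*_*_*_*_*_*
****************
*_______________*
**______________**
*_*_____________*_*
****____________****
*___*___________*___*
**__**__________**__**
*_*_*_*_________*_*_*_*
********________********
*_______*_______*_______*
**______**______**______**
*_*_____*_*_____*_*_____*_*

Derivation:
r0=0: *
r1=1: **
r2=10: *_*
r3=11: ****
r4=100: *___*
r5=101: **__**
r6=110: *_*_*_*
r7=111: ********
r8=1000: *_______*
r9=1001: **______**
r10=1010: *_*_____*_*
r11=1011: ****____****
r12=1100: *___*___*___*
r13=1101: **__**__**__**
r14=1110: *_*_*_*_*_*_*_*
r15=1111: ****************
r16=10000: *_______________*
r17=10001: **______________**
r18=10010: *_*_____________*_*
r19=10011: ****____________****
r20=10100: *___*___________*___*
r21=10101: **__**__________**__**
r22=10110: *_*_*_*_________*_*_*_*
r23=10111: ********________********
r24=11000: *_______*_______*_______*
r25=11001: **______**______**______**
r26=11010: *_*_____*_*_____*_*_____*_*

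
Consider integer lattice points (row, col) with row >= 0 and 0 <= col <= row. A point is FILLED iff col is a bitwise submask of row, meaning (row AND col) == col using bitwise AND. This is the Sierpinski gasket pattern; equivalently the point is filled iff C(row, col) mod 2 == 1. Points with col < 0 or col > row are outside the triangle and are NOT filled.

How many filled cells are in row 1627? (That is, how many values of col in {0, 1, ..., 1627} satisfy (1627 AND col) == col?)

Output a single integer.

1627 in binary = 11001011011
popcount(1627) = number of 1-bits in 11001011011 = 7
A col c satisfies (1627 AND c) == c iff every set bit of c is also set in 1627; each of the 7 set bits of 1627 can independently be on or off in c.
count = 2^7 = 128

Answer: 128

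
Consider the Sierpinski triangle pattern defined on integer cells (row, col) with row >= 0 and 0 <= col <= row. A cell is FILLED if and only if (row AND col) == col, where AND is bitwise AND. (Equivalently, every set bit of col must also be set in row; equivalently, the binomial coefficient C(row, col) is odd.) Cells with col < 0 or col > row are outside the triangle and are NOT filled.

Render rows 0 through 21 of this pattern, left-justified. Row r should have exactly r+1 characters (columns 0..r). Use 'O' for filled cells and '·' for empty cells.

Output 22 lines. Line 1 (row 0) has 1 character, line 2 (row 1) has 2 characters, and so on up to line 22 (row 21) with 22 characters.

r0=0: O
r1=1: OO
r2=10: O·O
r3=11: OOOO
r4=100: O···O
r5=101: OO··OO
r6=110: O·O·O·O
r7=111: OOOOOOOO
r8=1000: O·······O
r9=1001: OO······OO
r10=1010: O·O·····O·O
r11=1011: OOOO····OOOO
r12=1100: O···O···O···O
r13=1101: OO··OO··OO··OO
r14=1110: O·O·O·O·O·O·O·O
r15=1111: OOOOOOOOOOOOOOOO
r16=10000: O···············O
r17=10001: OO··············OO
r18=10010: O·O·············O·O
r19=10011: OOOO············OOOO
r20=10100: O···O···········O···O
r21=10101: OO··OO··········OO··OO

Answer: O
OO
O·O
OOOO
O···O
OO··OO
O·O·O·O
OOOOOOOO
O·······O
OO······OO
O·O·····O·O
OOOO····OOOO
O···O···O···O
OO··OO··OO··OO
O·O·O·O·O·O·O·O
OOOOOOOOOOOOOOOO
O···············O
OO··············OO
O·O·············O·O
OOOO············OOOO
O···O···········O···O
OO··OO··········OO··OO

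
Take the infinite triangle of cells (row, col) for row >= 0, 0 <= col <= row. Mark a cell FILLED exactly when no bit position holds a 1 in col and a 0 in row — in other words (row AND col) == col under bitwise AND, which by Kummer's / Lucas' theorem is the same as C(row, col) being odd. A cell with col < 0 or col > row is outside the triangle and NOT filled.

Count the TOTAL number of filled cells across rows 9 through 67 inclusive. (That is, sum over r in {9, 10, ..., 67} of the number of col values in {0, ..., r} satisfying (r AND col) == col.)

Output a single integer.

Answer: 718

Derivation:
r9=1001 pc2: +4 =4
r10=1010 pc2: +4 =8
r11=1011 pc3: +8 =16
r12=1100 pc2: +4 =20
r13=1101 pc3: +8 =28
r14=1110 pc3: +8 =36
r15=1111 pc4: +16 =52
r16=10000 pc1: +2 =54
r17=10001 pc2: +4 =58
r18=10010 pc2: +4 =62
r19=10011 pc3: +8 =70
r20=10100 pc2: +4 =74
r21=10101 pc3: +8 =82
r22=10110 pc3: +8 =90
r23=10111 pc4: +16 =106
r24=11000 pc2: +4 =110
r25=11001 pc3: +8 =118
r26=11010 pc3: +8 =126
r27=11011 pc4: +16 =142
r28=11100 pc3: +8 =150
r29=11101 pc4: +16 =166
r30=11110 pc4: +16 =182
r31=11111 pc5: +32 =214
r32=100000 pc1: +2 =216
r33=100001 pc2: +4 =220
r34=100010 pc2: +4 =224
r35=100011 pc3: +8 =232
r36=100100 pc2: +4 =236
r37=100101 pc3: +8 =244
r38=100110 pc3: +8 =252
r39=100111 pc4: +16 =268
r40=101000 pc2: +4 =272
r41=101001 pc3: +8 =280
r42=101010 pc3: +8 =288
r43=101011 pc4: +16 =304
r44=101100 pc3: +8 =312
r45=101101 pc4: +16 =328
r46=101110 pc4: +16 =344
r47=101111 pc5: +32 =376
r48=110000 pc2: +4 =380
r49=110001 pc3: +8 =388
r50=110010 pc3: +8 =396
r51=110011 pc4: +16 =412
r52=110100 pc3: +8 =420
r53=110101 pc4: +16 =436
r54=110110 pc4: +16 =452
r55=110111 pc5: +32 =484
r56=111000 pc3: +8 =492
r57=111001 pc4: +16 =508
r58=111010 pc4: +16 =524
r59=111011 pc5: +32 =556
r60=111100 pc4: +16 =572
r61=111101 pc5: +32 =604
r62=111110 pc5: +32 =636
r63=111111 pc6: +64 =700
r64=1000000 pc1: +2 =702
r65=1000001 pc2: +4 =706
r66=1000010 pc2: +4 =710
r67=1000011 pc3: +8 =718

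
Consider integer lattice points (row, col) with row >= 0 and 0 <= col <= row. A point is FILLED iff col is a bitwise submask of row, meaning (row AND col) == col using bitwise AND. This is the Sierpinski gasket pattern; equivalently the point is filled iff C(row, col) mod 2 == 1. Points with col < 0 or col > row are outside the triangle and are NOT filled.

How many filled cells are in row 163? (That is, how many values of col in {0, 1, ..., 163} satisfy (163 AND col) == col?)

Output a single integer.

Answer: 16

Derivation:
163 in binary = 10100011
popcount(163) = number of 1-bits in 10100011 = 4
A col c satisfies (163 AND c) == c iff every set bit of c is also set in 163; each of the 4 set bits of 163 can independently be on or off in c.
count = 2^4 = 16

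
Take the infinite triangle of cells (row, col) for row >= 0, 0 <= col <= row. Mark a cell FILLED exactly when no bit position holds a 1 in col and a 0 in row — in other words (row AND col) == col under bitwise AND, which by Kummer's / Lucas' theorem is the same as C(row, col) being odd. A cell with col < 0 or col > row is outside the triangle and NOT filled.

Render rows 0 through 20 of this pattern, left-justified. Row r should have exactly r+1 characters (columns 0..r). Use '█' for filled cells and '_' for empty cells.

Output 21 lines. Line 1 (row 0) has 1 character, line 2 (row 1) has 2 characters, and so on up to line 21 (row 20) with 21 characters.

r0=0: █
r1=1: ██
r2=10: █_█
r3=11: ████
r4=100: █___█
r5=101: ██__██
r6=110: █_█_█_█
r7=111: ████████
r8=1000: █_______█
r9=1001: ██______██
r10=1010: █_█_____█_█
r11=1011: ████____████
r12=1100: █___█___█___█
r13=1101: ██__██__██__██
r14=1110: █_█_█_█_█_█_█_█
r15=1111: ████████████████
r16=10000: █_______________█
r17=10001: ██______________██
r18=10010: █_█_____________█_█
r19=10011: ████____________████
r20=10100: █___█___________█___█

Answer: █
██
█_█
████
█___█
██__██
█_█_█_█
████████
█_______█
██______██
█_█_____█_█
████____████
█___█___█___█
██__██__██__██
█_█_█_█_█_█_█_█
████████████████
█_______________█
██______________██
█_█_____________█_█
████____________████
█___█___________█___█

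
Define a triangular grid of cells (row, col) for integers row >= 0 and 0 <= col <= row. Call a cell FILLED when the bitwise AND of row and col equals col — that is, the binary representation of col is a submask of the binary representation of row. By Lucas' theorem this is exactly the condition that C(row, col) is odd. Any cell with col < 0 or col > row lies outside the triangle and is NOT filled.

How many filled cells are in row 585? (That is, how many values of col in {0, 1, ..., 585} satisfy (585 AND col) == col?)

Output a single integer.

Answer: 16

Derivation:
585 in binary = 1001001001
popcount(585) = number of 1-bits in 1001001001 = 4
A col c satisfies (585 AND c) == c iff every set bit of c is also set in 585; each of the 4 set bits of 585 can independently be on or off in c.
count = 2^4 = 16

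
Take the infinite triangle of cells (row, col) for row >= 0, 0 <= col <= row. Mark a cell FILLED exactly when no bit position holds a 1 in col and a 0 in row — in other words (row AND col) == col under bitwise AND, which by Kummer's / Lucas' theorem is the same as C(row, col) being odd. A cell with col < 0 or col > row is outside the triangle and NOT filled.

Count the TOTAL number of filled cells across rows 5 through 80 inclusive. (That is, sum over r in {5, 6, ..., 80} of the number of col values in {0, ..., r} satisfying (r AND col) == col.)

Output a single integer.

r5=101 pc2: +4 =4
r6=110 pc2: +4 =8
r7=111 pc3: +8 =16
r8=1000 pc1: +2 =18
r9=1001 pc2: +4 =22
r10=1010 pc2: +4 =26
r11=1011 pc3: +8 =34
r12=1100 pc2: +4 =38
r13=1101 pc3: +8 =46
r14=1110 pc3: +8 =54
r15=1111 pc4: +16 =70
r16=10000 pc1: +2 =72
r17=10001 pc2: +4 =76
r18=10010 pc2: +4 =80
r19=10011 pc3: +8 =88
r20=10100 pc2: +4 =92
r21=10101 pc3: +8 =100
r22=10110 pc3: +8 =108
r23=10111 pc4: +16 =124
r24=11000 pc2: +4 =128
r25=11001 pc3: +8 =136
r26=11010 pc3: +8 =144
r27=11011 pc4: +16 =160
r28=11100 pc3: +8 =168
r29=11101 pc4: +16 =184
r30=11110 pc4: +16 =200
r31=11111 pc5: +32 =232
r32=100000 pc1: +2 =234
r33=100001 pc2: +4 =238
r34=100010 pc2: +4 =242
r35=100011 pc3: +8 =250
r36=100100 pc2: +4 =254
r37=100101 pc3: +8 =262
r38=100110 pc3: +8 =270
r39=100111 pc4: +16 =286
r40=101000 pc2: +4 =290
r41=101001 pc3: +8 =298
r42=101010 pc3: +8 =306
r43=101011 pc4: +16 =322
r44=101100 pc3: +8 =330
r45=101101 pc4: +16 =346
r46=101110 pc4: +16 =362
r47=101111 pc5: +32 =394
r48=110000 pc2: +4 =398
r49=110001 pc3: +8 =406
r50=110010 pc3: +8 =414
r51=110011 pc4: +16 =430
r52=110100 pc3: +8 =438
r53=110101 pc4: +16 =454
r54=110110 pc4: +16 =470
r55=110111 pc5: +32 =502
r56=111000 pc3: +8 =510
r57=111001 pc4: +16 =526
r58=111010 pc4: +16 =542
r59=111011 pc5: +32 =574
r60=111100 pc4: +16 =590
r61=111101 pc5: +32 =622
r62=111110 pc5: +32 =654
r63=111111 pc6: +64 =718
r64=1000000 pc1: +2 =720
r65=1000001 pc2: +4 =724
r66=1000010 pc2: +4 =728
r67=1000011 pc3: +8 =736
r68=1000100 pc2: +4 =740
r69=1000101 pc3: +8 =748
r70=1000110 pc3: +8 =756
r71=1000111 pc4: +16 =772
r72=1001000 pc2: +4 =776
r73=1001001 pc3: +8 =784
r74=1001010 pc3: +8 =792
r75=1001011 pc4: +16 =808
r76=1001100 pc3: +8 =816
r77=1001101 pc4: +16 =832
r78=1001110 pc4: +16 =848
r79=1001111 pc5: +32 =880
r80=1010000 pc2: +4 =884

Answer: 884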